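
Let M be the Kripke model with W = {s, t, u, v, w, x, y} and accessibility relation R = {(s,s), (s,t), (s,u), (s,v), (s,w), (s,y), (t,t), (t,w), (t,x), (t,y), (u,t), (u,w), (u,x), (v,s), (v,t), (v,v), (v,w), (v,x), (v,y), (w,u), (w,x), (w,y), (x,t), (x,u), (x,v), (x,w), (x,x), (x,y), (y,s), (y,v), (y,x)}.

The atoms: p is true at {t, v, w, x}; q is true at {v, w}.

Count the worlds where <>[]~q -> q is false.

4

s: <>[]~q is T, q is F. ✗
t: <>[]~q is T, q is F. ✗
u: <>[]~q is T, q is F. ✗
v: <>[]~q is T, q is T. ✓
w: <>[]~q is F, q is T. ✓
x: <>[]~q is T, q is F. ✗
y: <>[]~q is F, q is F. ✓
Satisfying worlds: {v, w, y}.
So <>[]~q -> q fails at the other 4 worlds.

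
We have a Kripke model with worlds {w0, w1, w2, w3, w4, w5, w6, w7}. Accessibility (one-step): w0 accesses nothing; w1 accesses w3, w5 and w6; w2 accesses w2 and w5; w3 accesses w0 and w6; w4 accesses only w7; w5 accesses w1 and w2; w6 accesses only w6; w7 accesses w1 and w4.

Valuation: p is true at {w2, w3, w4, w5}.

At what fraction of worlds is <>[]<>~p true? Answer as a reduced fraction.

w0: no successors, so <>[]<>~p fails. ✗
w1: successors {w3, w5, w6}; []<>~p there: w3:F, w5:F, w6:T. ✓
w2: successors {w2, w5}; []<>~p there: w2:F, w5:F. ✗
w3: successors {w0, w6}; []<>~p there: w0:T, w6:T. ✓
w4: successors {w7}; []<>~p there: w7:T. ✓
w5: successors {w1, w2}; []<>~p there: w1:T, w2:F. ✓
w6: successors {w6}; []<>~p there: w6:T. ✓
w7: successors {w1, w4}; []<>~p there: w1:T, w4:T. ✓
That's 6 of 8 worlds, so 6/8 = 3/4.

3/4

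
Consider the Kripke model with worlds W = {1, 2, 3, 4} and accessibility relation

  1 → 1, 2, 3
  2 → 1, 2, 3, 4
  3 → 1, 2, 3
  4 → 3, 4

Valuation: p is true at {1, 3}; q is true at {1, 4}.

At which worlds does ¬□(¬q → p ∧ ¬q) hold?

{1, 2, 3}

1: □(¬q → p ∧ ¬q) is F. ✓
2: □(¬q → p ∧ ¬q) is F. ✓
3: □(¬q → p ∧ ¬q) is F. ✓
4: □(¬q → p ∧ ¬q) is T. ✗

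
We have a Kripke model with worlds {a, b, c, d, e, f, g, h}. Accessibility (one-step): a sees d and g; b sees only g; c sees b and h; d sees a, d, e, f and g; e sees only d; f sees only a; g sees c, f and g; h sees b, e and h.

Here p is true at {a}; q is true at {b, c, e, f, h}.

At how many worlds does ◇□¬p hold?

7

a: successors {d, g}; □¬p there: d:F, g:T. ✓
b: successors {g}; □¬p there: g:T. ✓
c: successors {b, h}; □¬p there: b:T, h:T. ✓
d: successors {a, d, e, f, g}; □¬p there: a:T, d:F, e:T, f:F, g:T. ✓
e: successors {d}; □¬p there: d:F. ✗
f: successors {a}; □¬p there: a:T. ✓
g: successors {c, f, g}; □¬p there: c:T, f:F, g:T. ✓
h: successors {b, e, h}; □¬p there: b:T, e:T, h:T. ✓
Satisfying worlds: {a, b, c, d, f, g, h}.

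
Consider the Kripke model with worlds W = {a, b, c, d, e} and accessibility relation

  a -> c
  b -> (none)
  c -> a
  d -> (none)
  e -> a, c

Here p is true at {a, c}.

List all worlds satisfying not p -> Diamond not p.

{a, c}

a: not p is F, Diamond not p is F. ✓
b: not p is T, Diamond not p is F. ✗
c: not p is F, Diamond not p is F. ✓
d: not p is T, Diamond not p is F. ✗
e: not p is T, Diamond not p is F. ✗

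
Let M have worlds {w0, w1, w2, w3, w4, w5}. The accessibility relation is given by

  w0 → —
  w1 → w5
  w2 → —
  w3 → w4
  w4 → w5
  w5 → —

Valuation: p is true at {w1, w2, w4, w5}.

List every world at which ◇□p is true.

w0: no successors, so ◇□p fails. ✗
w1: successors {w5}; □p there: w5:T. ✓
w2: no successors, so ◇□p fails. ✗
w3: successors {w4}; □p there: w4:T. ✓
w4: successors {w5}; □p there: w5:T. ✓
w5: no successors, so ◇□p fails. ✗

{w1, w3, w4}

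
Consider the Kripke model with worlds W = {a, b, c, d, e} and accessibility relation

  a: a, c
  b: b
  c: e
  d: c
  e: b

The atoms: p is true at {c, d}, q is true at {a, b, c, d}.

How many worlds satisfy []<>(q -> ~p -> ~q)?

a: successors {a, c}; <>(q -> ~p -> ~q) there: a:T, c:T. ✓
b: successors {b}; <>(q -> ~p -> ~q) there: b:F. ✗
c: successors {e}; <>(q -> ~p -> ~q) there: e:F. ✗
d: successors {c}; <>(q -> ~p -> ~q) there: c:T. ✓
e: successors {b}; <>(q -> ~p -> ~q) there: b:F. ✗
Satisfying worlds: {a, d}.

2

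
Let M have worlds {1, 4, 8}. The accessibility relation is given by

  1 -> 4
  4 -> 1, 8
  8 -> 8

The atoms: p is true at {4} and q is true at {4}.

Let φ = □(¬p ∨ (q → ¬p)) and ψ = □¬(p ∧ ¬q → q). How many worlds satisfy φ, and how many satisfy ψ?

2 and 0

For □(¬p ∨ (q → ¬p)):
1: successors {4}; ¬p ∨ (q → ¬p) there: 4:F. ✗
4: successors {1, 8}; ¬p ∨ (q → ¬p) there: 1:T, 8:T. ✓
8: successors {8}; ¬p ∨ (q → ¬p) there: 8:T. ✓
— 2 worlds.
For □¬(p ∧ ¬q → q):
1: successors {4}; ¬(p ∧ ¬q → q) there: 4:F. ✗
4: successors {1, 8}; ¬(p ∧ ¬q → q) there: 1:F, 8:F. ✗
8: successors {8}; ¬(p ∧ ¬q → q) there: 8:F. ✗
— 0 worlds.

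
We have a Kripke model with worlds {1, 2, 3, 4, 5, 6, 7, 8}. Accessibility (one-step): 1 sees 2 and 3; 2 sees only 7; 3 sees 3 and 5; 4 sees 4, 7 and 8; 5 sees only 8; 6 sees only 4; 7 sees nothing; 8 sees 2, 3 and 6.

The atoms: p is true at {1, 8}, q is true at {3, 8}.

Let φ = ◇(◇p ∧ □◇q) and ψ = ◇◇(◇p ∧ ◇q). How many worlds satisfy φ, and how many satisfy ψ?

1 and 5

For ◇(◇p ∧ □◇q):
1: successors {2, 3}; ◇p ∧ □◇q there: 2:F, 3:F. ✗
2: successors {7}; ◇p ∧ □◇q there: 7:F. ✗
3: successors {3, 5}; ◇p ∧ □◇q there: 3:F, 5:T. ✓
4: successors {4, 7, 8}; ◇p ∧ □◇q there: 4:F, 7:F, 8:F. ✗
5: successors {8}; ◇p ∧ □◇q there: 8:F. ✗
6: successors {4}; ◇p ∧ □◇q there: 4:F. ✗
7: no successors, so ◇(◇p ∧ □◇q) fails. ✗
8: successors {2, 3, 6}; ◇p ∧ □◇q there: 2:F, 3:F, 6:F. ✗
— 1 world.
For ◇◇(◇p ∧ ◇q):
1: successors {2, 3}; ◇(◇p ∧ ◇q) there: 2:F, 3:T. ✓
2: successors {7}; ◇(◇p ∧ ◇q) there: 7:F. ✗
3: successors {3, 5}; ◇(◇p ∧ ◇q) there: 3:T, 5:F. ✓
4: successors {4, 7, 8}; ◇(◇p ∧ ◇q) there: 4:T, 7:F, 8:F. ✓
5: successors {8}; ◇(◇p ∧ ◇q) there: 8:F. ✗
6: successors {4}; ◇(◇p ∧ ◇q) there: 4:T. ✓
7: no successors, so ◇◇(◇p ∧ ◇q) fails. ✗
8: successors {2, 3, 6}; ◇(◇p ∧ ◇q) there: 2:F, 3:T, 6:T. ✓
— 5 worlds.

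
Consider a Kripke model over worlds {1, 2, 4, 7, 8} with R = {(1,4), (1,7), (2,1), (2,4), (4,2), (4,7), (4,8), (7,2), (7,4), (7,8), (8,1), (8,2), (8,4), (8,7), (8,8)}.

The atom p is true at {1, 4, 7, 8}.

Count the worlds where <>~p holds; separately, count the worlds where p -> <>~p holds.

For <>~p:
1: successors {4, 7}; ~p there: 4:F, 7:F. ✗
2: successors {1, 4}; ~p there: 1:F, 4:F. ✗
4: successors {2, 7, 8}; ~p there: 2:T, 7:F, 8:F. ✓
7: successors {2, 4, 8}; ~p there: 2:T, 4:F, 8:F. ✓
8: successors {1, 2, 4, 7, 8}; ~p there: 1:F, 2:T, 4:F, 7:F, 8:F. ✓
— 3 worlds.
For p -> <>~p:
1: p is T, <>~p is F. ✗
2: p is F, <>~p is F. ✓
4: p is T, <>~p is T. ✓
7: p is T, <>~p is T. ✓
8: p is T, <>~p is T. ✓
— 4 worlds.

3 and 4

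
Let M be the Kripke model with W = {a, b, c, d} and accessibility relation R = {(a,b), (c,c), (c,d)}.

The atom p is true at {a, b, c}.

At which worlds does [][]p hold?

{a, b, d}

a: successors {b}; []p there: b:T. ✓
b: no successors, so [][]p holds vacuously. ✓
c: successors {c, d}; []p there: c:F, d:T. ✗
d: no successors, so [][]p holds vacuously. ✓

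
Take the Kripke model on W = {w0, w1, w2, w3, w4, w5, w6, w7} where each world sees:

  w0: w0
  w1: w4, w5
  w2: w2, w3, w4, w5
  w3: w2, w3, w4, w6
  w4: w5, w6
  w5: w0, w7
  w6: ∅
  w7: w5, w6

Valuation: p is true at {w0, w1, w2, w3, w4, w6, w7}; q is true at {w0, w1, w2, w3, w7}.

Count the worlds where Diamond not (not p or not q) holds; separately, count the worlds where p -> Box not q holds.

4 and 5

For Diamond not (not p or not q):
w0: successors {w0}; not (not p or not q) there: w0:T. ✓
w1: successors {w4, w5}; not (not p or not q) there: w4:F, w5:F. ✗
w2: successors {w2, w3, w4, w5}; not (not p or not q) there: w2:T, w3:T, w4:F, w5:F. ✓
w3: successors {w2, w3, w4, w6}; not (not p or not q) there: w2:T, w3:T, w4:F, w6:F. ✓
w4: successors {w5, w6}; not (not p or not q) there: w5:F, w6:F. ✗
w5: successors {w0, w7}; not (not p or not q) there: w0:T, w7:T. ✓
w6: no successors, so Diamond not (not p or not q) fails. ✗
w7: successors {w5, w6}; not (not p or not q) there: w5:F, w6:F. ✗
— 4 worlds.
For p -> Box not q:
w0: p is T, Box not q is F. ✗
w1: p is T, Box not q is T. ✓
w2: p is T, Box not q is F. ✗
w3: p is T, Box not q is F. ✗
w4: p is T, Box not q is T. ✓
w5: p is F, Box not q is F. ✓
w6: p is T, Box not q is T. ✓
w7: p is T, Box not q is T. ✓
— 5 worlds.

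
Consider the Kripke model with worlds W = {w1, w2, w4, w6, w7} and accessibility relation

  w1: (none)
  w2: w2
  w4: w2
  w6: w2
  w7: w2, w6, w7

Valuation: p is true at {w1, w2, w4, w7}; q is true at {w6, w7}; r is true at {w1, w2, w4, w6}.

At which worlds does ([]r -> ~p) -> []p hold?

{w1, w2, w4, w6}

w1: []r -> ~p is F, []p is T. ✓
w2: []r -> ~p is F, []p is T. ✓
w4: []r -> ~p is F, []p is T. ✓
w6: []r -> ~p is T, []p is T. ✓
w7: []r -> ~p is T, []p is F. ✗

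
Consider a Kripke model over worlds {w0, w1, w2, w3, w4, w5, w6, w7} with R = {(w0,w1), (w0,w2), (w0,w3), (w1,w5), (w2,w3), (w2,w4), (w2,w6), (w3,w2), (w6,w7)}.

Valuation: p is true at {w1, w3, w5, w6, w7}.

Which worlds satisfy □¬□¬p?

{w3, w4, w5, w7}

w0: successors {w1, w2, w3}; ¬□¬p there: w1:T, w2:T, w3:F. ✗
w1: successors {w5}; ¬□¬p there: w5:F. ✗
w2: successors {w3, w4, w6}; ¬□¬p there: w3:F, w4:F, w6:T. ✗
w3: successors {w2}; ¬□¬p there: w2:T. ✓
w4: no successors, so □¬□¬p holds vacuously. ✓
w5: no successors, so □¬□¬p holds vacuously. ✓
w6: successors {w7}; ¬□¬p there: w7:F. ✗
w7: no successors, so □¬□¬p holds vacuously. ✓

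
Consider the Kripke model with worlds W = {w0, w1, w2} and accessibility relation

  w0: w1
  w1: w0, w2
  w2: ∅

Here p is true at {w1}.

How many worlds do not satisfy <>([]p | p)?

1

w0: successors {w1}; []p | p there: w1:T. ✓
w1: successors {w0, w2}; []p | p there: w0:T, w2:T. ✓
w2: no successors, so <>([]p | p) fails. ✗
Satisfying worlds: {w0, w1}.
So <>([]p | p) fails at the other 1 world.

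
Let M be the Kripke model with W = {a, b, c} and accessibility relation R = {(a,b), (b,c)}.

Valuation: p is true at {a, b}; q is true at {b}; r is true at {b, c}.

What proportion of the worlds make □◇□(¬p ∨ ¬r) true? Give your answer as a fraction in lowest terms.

2/3

a: successors {b}; ◇□(¬p ∨ ¬r) there: b:T. ✓
b: successors {c}; ◇□(¬p ∨ ¬r) there: c:F. ✗
c: no successors, so □◇□(¬p ∨ ¬r) holds vacuously. ✓
That's 2 of 3 worlds, so 2/3.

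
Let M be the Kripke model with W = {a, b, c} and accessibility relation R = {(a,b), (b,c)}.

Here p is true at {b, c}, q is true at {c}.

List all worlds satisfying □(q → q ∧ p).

a: successors {b}; q → q ∧ p there: b:T. ✓
b: successors {c}; q → q ∧ p there: c:T. ✓
c: no successors, so □(q → q ∧ p) holds vacuously. ✓

{a, b, c}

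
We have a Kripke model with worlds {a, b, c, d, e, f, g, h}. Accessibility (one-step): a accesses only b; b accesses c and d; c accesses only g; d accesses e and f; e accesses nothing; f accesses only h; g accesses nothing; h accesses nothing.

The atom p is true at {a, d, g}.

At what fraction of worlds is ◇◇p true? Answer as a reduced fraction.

a: successors {b}; ◇p there: b:T. ✓
b: successors {c, d}; ◇p there: c:T, d:F. ✓
c: successors {g}; ◇p there: g:F. ✗
d: successors {e, f}; ◇p there: e:F, f:F. ✗
e: no successors, so ◇◇p fails. ✗
f: successors {h}; ◇p there: h:F. ✗
g: no successors, so ◇◇p fails. ✗
h: no successors, so ◇◇p fails. ✗
That's 2 of 8 worlds, so 2/8 = 1/4.

1/4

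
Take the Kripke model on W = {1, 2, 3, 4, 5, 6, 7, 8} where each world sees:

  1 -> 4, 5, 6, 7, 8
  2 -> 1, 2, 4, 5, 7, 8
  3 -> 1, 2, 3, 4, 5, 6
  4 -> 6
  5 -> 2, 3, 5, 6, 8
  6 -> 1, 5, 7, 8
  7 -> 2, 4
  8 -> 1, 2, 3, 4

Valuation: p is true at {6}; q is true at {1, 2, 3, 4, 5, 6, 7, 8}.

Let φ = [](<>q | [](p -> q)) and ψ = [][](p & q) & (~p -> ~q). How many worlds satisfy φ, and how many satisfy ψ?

8 and 0

For [](<>q | [](p -> q)):
1: successors {4, 5, 6, 7, 8}; <>q | [](p -> q) there: 4:T, 5:T, 6:T, 7:T, 8:T. ✓
2: successors {1, 2, 4, 5, 7, 8}; <>q | [](p -> q) there: 1:T, 2:T, 4:T, 5:T, 7:T, 8:T. ✓
3: successors {1, 2, 3, 4, 5, 6}; <>q | [](p -> q) there: 1:T, 2:T, 3:T, 4:T, 5:T, 6:T. ✓
4: successors {6}; <>q | [](p -> q) there: 6:T. ✓
5: successors {2, 3, 5, 6, 8}; <>q | [](p -> q) there: 2:T, 3:T, 5:T, 6:T, 8:T. ✓
6: successors {1, 5, 7, 8}; <>q | [](p -> q) there: 1:T, 5:T, 7:T, 8:T. ✓
7: successors {2, 4}; <>q | [](p -> q) there: 2:T, 4:T. ✓
8: successors {1, 2, 3, 4}; <>q | [](p -> q) there: 1:T, 2:T, 3:T, 4:T. ✓
— 8 worlds.
For [][](p & q) & (~p -> ~q):
1: [][](p & q) is F, ~p -> ~q is F. ✗
2: [][](p & q) is F, ~p -> ~q is F. ✗
3: [][](p & q) is F, ~p -> ~q is F. ✗
4: [][](p & q) is F, ~p -> ~q is F. ✗
5: [][](p & q) is F, ~p -> ~q is F. ✗
6: [][](p & q) is F, ~p -> ~q is T. ✗
7: [][](p & q) is F, ~p -> ~q is F. ✗
8: [][](p & q) is F, ~p -> ~q is F. ✗
— 0 worlds.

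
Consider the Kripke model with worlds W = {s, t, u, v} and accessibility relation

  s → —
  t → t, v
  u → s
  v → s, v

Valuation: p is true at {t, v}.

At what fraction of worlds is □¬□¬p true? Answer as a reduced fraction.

s: no successors, so □¬□¬p holds vacuously. ✓
t: successors {t, v}; ¬□¬p there: t:T, v:T. ✓
u: successors {s}; ¬□¬p there: s:F. ✗
v: successors {s, v}; ¬□¬p there: s:F, v:T. ✗
That's 2 of 4 worlds, so 2/4 = 1/2.

1/2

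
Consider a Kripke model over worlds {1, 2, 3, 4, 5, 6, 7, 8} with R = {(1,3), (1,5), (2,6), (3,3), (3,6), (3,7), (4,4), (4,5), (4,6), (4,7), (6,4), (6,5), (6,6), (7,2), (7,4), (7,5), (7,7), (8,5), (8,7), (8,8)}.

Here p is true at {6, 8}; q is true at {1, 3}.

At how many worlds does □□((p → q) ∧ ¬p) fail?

7

1: successors {3, 5}; □((p → q) ∧ ¬p) there: 3:F, 5:T. ✗
2: successors {6}; □((p → q) ∧ ¬p) there: 6:F. ✗
3: successors {3, 6, 7}; □((p → q) ∧ ¬p) there: 3:F, 6:F, 7:T. ✗
4: successors {4, 5, 6, 7}; □((p → q) ∧ ¬p) there: 4:F, 5:T, 6:F, 7:T. ✗
5: no successors, so □□((p → q) ∧ ¬p) holds vacuously. ✓
6: successors {4, 5, 6}; □((p → q) ∧ ¬p) there: 4:F, 5:T, 6:F. ✗
7: successors {2, 4, 5, 7}; □((p → q) ∧ ¬p) there: 2:F, 4:F, 5:T, 7:T. ✗
8: successors {5, 7, 8}; □((p → q) ∧ ¬p) there: 5:T, 7:T, 8:F. ✗
Satisfying worlds: {5}.
So □□((p → q) ∧ ¬p) fails at the other 7 worlds.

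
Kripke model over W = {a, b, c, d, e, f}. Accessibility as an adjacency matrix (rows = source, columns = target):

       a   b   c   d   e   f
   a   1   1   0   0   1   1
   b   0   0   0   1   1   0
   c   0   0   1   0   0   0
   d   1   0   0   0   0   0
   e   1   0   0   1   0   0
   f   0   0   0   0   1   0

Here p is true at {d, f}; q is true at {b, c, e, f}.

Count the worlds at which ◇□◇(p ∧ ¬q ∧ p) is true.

a: successors {a, b, e, f}; □◇(p ∧ ¬q ∧ p) there: a:F, b:F, e:F, f:T. ✓
b: successors {d, e}; □◇(p ∧ ¬q ∧ p) there: d:F, e:F. ✗
c: successors {c}; □◇(p ∧ ¬q ∧ p) there: c:F. ✗
d: successors {a}; □◇(p ∧ ¬q ∧ p) there: a:F. ✗
e: successors {a, d}; □◇(p ∧ ¬q ∧ p) there: a:F, d:F. ✗
f: successors {e}; □◇(p ∧ ¬q ∧ p) there: e:F. ✗
Satisfying worlds: {a}.

1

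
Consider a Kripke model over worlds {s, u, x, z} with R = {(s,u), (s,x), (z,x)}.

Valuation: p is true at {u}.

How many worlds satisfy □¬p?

s: successors {u, x}; ¬p there: u:F, x:T. ✗
u: no successors, so □¬p holds vacuously. ✓
x: no successors, so □¬p holds vacuously. ✓
z: successors {x}; ¬p there: x:T. ✓
Satisfying worlds: {u, x, z}.

3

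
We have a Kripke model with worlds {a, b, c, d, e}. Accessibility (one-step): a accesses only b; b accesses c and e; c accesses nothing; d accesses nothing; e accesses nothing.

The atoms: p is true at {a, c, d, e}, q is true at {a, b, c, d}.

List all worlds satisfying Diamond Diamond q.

{a}

a: successors {b}; Diamond q there: b:T. ✓
b: successors {c, e}; Diamond q there: c:F, e:F. ✗
c: no successors, so Diamond Diamond q fails. ✗
d: no successors, so Diamond Diamond q fails. ✗
e: no successors, so Diamond Diamond q fails. ✗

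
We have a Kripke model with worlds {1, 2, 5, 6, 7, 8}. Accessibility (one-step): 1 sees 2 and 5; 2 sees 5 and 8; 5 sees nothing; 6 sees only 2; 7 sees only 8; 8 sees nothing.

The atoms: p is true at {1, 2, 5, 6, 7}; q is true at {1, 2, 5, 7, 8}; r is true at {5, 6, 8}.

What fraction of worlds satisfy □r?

2/3

1: successors {2, 5}; r there: 2:F, 5:T. ✗
2: successors {5, 8}; r there: 5:T, 8:T. ✓
5: no successors, so □r holds vacuously. ✓
6: successors {2}; r there: 2:F. ✗
7: successors {8}; r there: 8:T. ✓
8: no successors, so □r holds vacuously. ✓
That's 4 of 6 worlds, so 4/6 = 2/3.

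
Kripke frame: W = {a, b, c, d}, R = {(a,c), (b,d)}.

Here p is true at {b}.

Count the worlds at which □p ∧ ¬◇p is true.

a: □p is F, ¬◇p is T. ✗
b: □p is F, ¬◇p is T. ✗
c: □p is T, ¬◇p is T. ✓
d: □p is T, ¬◇p is T. ✓
Satisfying worlds: {c, d}.

2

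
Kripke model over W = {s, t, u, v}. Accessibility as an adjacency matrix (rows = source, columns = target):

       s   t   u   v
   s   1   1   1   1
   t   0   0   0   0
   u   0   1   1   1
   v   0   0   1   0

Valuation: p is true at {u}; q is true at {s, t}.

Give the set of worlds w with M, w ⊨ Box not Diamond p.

{t}

s: successors {s, t, u, v}; not Diamond p there: s:F, t:T, u:F, v:F. ✗
t: no successors, so Box not Diamond p holds vacuously. ✓
u: successors {t, u, v}; not Diamond p there: t:T, u:F, v:F. ✗
v: successors {u}; not Diamond p there: u:F. ✗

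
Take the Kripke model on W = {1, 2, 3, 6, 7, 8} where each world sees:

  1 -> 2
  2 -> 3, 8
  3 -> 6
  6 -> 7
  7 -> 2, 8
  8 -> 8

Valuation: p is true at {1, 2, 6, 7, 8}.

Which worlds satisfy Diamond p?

1: successors {2}; p there: 2:T. ✓
2: successors {3, 8}; p there: 3:F, 8:T. ✓
3: successors {6}; p there: 6:T. ✓
6: successors {7}; p there: 7:T. ✓
7: successors {2, 8}; p there: 2:T, 8:T. ✓
8: successors {8}; p there: 8:T. ✓

{1, 2, 3, 6, 7, 8}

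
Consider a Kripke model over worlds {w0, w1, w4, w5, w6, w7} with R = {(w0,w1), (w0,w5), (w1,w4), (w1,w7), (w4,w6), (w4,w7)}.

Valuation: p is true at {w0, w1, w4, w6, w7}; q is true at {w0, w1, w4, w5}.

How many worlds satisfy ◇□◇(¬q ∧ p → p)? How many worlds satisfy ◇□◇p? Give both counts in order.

For ◇□◇(¬q ∧ p → p):
w0: successors {w1, w5}; □◇(¬q ∧ p → p) there: w1:F, w5:T. ✓
w1: successors {w4, w7}; □◇(¬q ∧ p → p) there: w4:F, w7:T. ✓
w4: successors {w6, w7}; □◇(¬q ∧ p → p) there: w6:T, w7:T. ✓
w5: no successors, so ◇□◇(¬q ∧ p → p) fails. ✗
w6: no successors, so ◇□◇(¬q ∧ p → p) fails. ✗
w7: no successors, so ◇□◇(¬q ∧ p → p) fails. ✗
— 3 worlds.
For ◇□◇p:
w0: successors {w1, w5}; □◇p there: w1:F, w5:T. ✓
w1: successors {w4, w7}; □◇p there: w4:F, w7:T. ✓
w4: successors {w6, w7}; □◇p there: w6:T, w7:T. ✓
w5: no successors, so ◇□◇p fails. ✗
w6: no successors, so ◇□◇p fails. ✗
w7: no successors, so ◇□◇p fails. ✗
— 3 worlds.

3 and 3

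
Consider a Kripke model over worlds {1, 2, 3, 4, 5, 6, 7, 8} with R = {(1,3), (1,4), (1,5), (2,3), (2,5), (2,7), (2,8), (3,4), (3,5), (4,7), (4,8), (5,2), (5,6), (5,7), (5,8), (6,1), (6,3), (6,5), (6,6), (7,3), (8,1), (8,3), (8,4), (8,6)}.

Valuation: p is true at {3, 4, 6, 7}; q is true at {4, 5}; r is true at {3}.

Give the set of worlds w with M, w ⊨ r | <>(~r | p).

{1, 2, 3, 4, 5, 6, 7, 8}

1: r is F, <>(~r | p) is T. ✓
2: r is F, <>(~r | p) is T. ✓
3: r is T, <>(~r | p) is T. ✓
4: r is F, <>(~r | p) is T. ✓
5: r is F, <>(~r | p) is T. ✓
6: r is F, <>(~r | p) is T. ✓
7: r is F, <>(~r | p) is T. ✓
8: r is F, <>(~r | p) is T. ✓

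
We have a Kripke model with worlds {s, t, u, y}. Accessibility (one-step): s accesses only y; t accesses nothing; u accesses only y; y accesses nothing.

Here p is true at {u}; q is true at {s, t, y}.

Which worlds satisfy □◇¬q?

{t, y}

s: successors {y}; ◇¬q there: y:F. ✗
t: no successors, so □◇¬q holds vacuously. ✓
u: successors {y}; ◇¬q there: y:F. ✗
y: no successors, so □◇¬q holds vacuously. ✓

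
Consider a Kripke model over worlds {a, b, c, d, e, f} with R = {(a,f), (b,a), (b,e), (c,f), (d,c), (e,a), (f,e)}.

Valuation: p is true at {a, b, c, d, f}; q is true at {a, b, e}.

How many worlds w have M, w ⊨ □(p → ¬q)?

4

a: successors {f}; p → ¬q there: f:T. ✓
b: successors {a, e}; p → ¬q there: a:F, e:T. ✗
c: successors {f}; p → ¬q there: f:T. ✓
d: successors {c}; p → ¬q there: c:T. ✓
e: successors {a}; p → ¬q there: a:F. ✗
f: successors {e}; p → ¬q there: e:T. ✓
Satisfying worlds: {a, c, d, f}.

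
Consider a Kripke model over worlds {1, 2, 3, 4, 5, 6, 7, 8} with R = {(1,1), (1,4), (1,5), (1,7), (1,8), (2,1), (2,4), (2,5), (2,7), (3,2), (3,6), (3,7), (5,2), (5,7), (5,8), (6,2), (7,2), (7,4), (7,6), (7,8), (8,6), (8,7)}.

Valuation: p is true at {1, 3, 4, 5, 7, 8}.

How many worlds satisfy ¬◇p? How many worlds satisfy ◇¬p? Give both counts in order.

For ¬◇p:
1: ◇p is T. ✗
2: ◇p is T. ✗
3: ◇p is T. ✗
4: ◇p is F. ✓
5: ◇p is T. ✗
6: ◇p is F. ✓
7: ◇p is T. ✗
8: ◇p is T. ✗
— 2 worlds.
For ◇¬p:
1: successors {1, 4, 5, 7, 8}; ¬p there: 1:F, 4:F, 5:F, 7:F, 8:F. ✗
2: successors {1, 4, 5, 7}; ¬p there: 1:F, 4:F, 5:F, 7:F. ✗
3: successors {2, 6, 7}; ¬p there: 2:T, 6:T, 7:F. ✓
4: no successors, so ◇¬p fails. ✗
5: successors {2, 7, 8}; ¬p there: 2:T, 7:F, 8:F. ✓
6: successors {2}; ¬p there: 2:T. ✓
7: successors {2, 4, 6, 8}; ¬p there: 2:T, 4:F, 6:T, 8:F. ✓
8: successors {6, 7}; ¬p there: 6:T, 7:F. ✓
— 5 worlds.

2 and 5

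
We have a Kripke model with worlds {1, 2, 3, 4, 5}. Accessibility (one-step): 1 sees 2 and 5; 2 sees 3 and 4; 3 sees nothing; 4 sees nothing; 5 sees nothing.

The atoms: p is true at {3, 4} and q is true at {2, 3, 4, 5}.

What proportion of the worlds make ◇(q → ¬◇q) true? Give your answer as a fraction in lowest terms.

2/5

1: successors {2, 5}; q → ¬◇q there: 2:F, 5:T. ✓
2: successors {3, 4}; q → ¬◇q there: 3:T, 4:T. ✓
3: no successors, so ◇(q → ¬◇q) fails. ✗
4: no successors, so ◇(q → ¬◇q) fails. ✗
5: no successors, so ◇(q → ¬◇q) fails. ✗
That's 2 of 5 worlds, so 2/5.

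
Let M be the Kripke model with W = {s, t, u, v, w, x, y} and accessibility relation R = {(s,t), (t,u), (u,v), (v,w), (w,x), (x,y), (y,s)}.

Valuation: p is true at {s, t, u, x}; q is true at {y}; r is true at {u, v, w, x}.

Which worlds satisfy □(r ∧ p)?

{t, w}

s: successors {t}; r ∧ p there: t:F. ✗
t: successors {u}; r ∧ p there: u:T. ✓
u: successors {v}; r ∧ p there: v:F. ✗
v: successors {w}; r ∧ p there: w:F. ✗
w: successors {x}; r ∧ p there: x:T. ✓
x: successors {y}; r ∧ p there: y:F. ✗
y: successors {s}; r ∧ p there: s:F. ✗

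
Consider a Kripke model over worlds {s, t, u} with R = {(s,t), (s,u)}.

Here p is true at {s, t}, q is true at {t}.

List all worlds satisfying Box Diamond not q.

s: successors {t, u}; Diamond not q there: t:F, u:F. ✗
t: no successors, so Box Diamond not q holds vacuously. ✓
u: no successors, so Box Diamond not q holds vacuously. ✓

{t, u}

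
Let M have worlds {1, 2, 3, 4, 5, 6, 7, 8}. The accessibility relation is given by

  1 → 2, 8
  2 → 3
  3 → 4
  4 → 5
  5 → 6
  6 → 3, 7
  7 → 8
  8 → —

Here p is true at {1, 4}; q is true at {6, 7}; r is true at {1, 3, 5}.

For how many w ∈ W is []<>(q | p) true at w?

4

1: successors {2, 8}; <>(q | p) there: 2:F, 8:F. ✗
2: successors {3}; <>(q | p) there: 3:T. ✓
3: successors {4}; <>(q | p) there: 4:F. ✗
4: successors {5}; <>(q | p) there: 5:T. ✓
5: successors {6}; <>(q | p) there: 6:T. ✓
6: successors {3, 7}; <>(q | p) there: 3:T, 7:F. ✗
7: successors {8}; <>(q | p) there: 8:F. ✗
8: no successors, so []<>(q | p) holds vacuously. ✓
Satisfying worlds: {2, 4, 5, 8}.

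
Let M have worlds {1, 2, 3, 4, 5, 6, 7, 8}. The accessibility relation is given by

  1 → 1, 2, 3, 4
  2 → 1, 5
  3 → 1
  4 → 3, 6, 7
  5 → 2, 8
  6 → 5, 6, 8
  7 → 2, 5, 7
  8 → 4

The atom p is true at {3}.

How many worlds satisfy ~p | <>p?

7

1: ~p is T, <>p is T. ✓
2: ~p is T, <>p is F. ✓
3: ~p is F, <>p is F. ✗
4: ~p is T, <>p is T. ✓
5: ~p is T, <>p is F. ✓
6: ~p is T, <>p is F. ✓
7: ~p is T, <>p is F. ✓
8: ~p is T, <>p is F. ✓
Satisfying worlds: {1, 2, 4, 5, 6, 7, 8}.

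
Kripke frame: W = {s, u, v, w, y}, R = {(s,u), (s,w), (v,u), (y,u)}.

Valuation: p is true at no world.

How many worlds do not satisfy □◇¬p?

3

s: successors {u, w}; ◇¬p there: u:F, w:F. ✗
u: no successors, so □◇¬p holds vacuously. ✓
v: successors {u}; ◇¬p there: u:F. ✗
w: no successors, so □◇¬p holds vacuously. ✓
y: successors {u}; ◇¬p there: u:F. ✗
Satisfying worlds: {u, w}.
So □◇¬p fails at the other 3 worlds.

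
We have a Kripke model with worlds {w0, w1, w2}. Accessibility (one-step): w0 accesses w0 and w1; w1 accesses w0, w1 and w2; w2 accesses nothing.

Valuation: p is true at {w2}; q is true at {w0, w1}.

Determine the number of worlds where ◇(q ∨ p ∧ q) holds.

2

w0: successors {w0, w1}; q ∨ p ∧ q there: w0:T, w1:T. ✓
w1: successors {w0, w1, w2}; q ∨ p ∧ q there: w0:T, w1:T, w2:F. ✓
w2: no successors, so ◇(q ∨ p ∧ q) fails. ✗
Satisfying worlds: {w0, w1}.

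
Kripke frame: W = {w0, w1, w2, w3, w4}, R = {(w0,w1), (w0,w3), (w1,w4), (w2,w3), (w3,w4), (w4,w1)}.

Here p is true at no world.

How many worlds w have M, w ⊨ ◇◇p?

0

w0: successors {w1, w3}; ◇p there: w1:F, w3:F. ✗
w1: successors {w4}; ◇p there: w4:F. ✗
w2: successors {w3}; ◇p there: w3:F. ✗
w3: successors {w4}; ◇p there: w4:F. ✗
w4: successors {w1}; ◇p there: w1:F. ✗
Satisfying worlds: ∅.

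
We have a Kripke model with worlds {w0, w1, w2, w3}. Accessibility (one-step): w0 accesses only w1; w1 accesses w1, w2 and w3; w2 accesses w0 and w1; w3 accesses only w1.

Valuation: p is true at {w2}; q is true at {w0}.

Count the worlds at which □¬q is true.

3

w0: successors {w1}; ¬q there: w1:T. ✓
w1: successors {w1, w2, w3}; ¬q there: w1:T, w2:T, w3:T. ✓
w2: successors {w0, w1}; ¬q there: w0:F, w1:T. ✗
w3: successors {w1}; ¬q there: w1:T. ✓
Satisfying worlds: {w0, w1, w3}.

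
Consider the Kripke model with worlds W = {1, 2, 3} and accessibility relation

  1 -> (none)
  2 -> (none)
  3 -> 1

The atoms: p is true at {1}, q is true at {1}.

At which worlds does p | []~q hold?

1: p is T, []~q is T. ✓
2: p is F, []~q is T. ✓
3: p is F, []~q is F. ✗

{1, 2}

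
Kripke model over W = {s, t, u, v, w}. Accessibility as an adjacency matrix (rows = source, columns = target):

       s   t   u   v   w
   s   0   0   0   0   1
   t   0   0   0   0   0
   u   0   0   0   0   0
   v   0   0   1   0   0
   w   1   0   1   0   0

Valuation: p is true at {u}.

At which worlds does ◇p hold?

s: successors {w}; p there: w:F. ✗
t: no successors, so ◇p fails. ✗
u: no successors, so ◇p fails. ✗
v: successors {u}; p there: u:T. ✓
w: successors {s, u}; p there: s:F, u:T. ✓

{v, w}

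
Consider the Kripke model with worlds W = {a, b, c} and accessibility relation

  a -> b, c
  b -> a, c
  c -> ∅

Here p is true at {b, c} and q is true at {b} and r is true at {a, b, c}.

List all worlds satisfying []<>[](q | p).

a: successors {b, c}; <>[](q | p) there: b:T, c:F. ✗
b: successors {a, c}; <>[](q | p) there: a:T, c:F. ✗
c: no successors, so []<>[](q | p) holds vacuously. ✓

{c}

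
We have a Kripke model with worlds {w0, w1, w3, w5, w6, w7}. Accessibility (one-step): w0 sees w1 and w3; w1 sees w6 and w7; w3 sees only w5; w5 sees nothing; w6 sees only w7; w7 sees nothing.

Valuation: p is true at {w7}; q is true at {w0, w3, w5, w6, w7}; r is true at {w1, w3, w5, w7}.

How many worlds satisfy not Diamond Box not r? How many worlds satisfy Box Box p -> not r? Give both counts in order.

3 and 2

For not Diamond Box not r:
w0: Diamond Box not r is F. ✓
w1: Diamond Box not r is T. ✗
w3: Diamond Box not r is T. ✗
w5: Diamond Box not r is F. ✓
w6: Diamond Box not r is T. ✗
w7: Diamond Box not r is F. ✓
— 3 worlds.
For Box Box p -> not r:
w0: Box Box p is F, not r is T. ✓
w1: Box Box p is T, not r is F. ✗
w3: Box Box p is T, not r is F. ✗
w5: Box Box p is T, not r is F. ✗
w6: Box Box p is T, not r is T. ✓
w7: Box Box p is T, not r is F. ✗
— 2 worlds.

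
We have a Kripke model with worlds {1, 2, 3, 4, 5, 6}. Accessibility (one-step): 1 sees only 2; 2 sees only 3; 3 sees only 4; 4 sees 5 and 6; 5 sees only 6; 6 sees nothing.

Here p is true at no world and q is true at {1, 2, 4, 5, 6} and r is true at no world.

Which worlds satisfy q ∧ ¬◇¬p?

{6}

1: q is T, ¬◇¬p is F. ✗
2: q is T, ¬◇¬p is F. ✗
3: q is F, ¬◇¬p is F. ✗
4: q is T, ¬◇¬p is F. ✗
5: q is T, ¬◇¬p is F. ✗
6: q is T, ¬◇¬p is T. ✓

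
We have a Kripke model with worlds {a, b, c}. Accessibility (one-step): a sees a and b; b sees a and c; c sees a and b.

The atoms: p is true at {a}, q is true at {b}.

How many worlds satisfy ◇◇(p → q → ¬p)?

3

a: successors {a, b}; ◇(p → q → ¬p) there: a:T, b:T. ✓
b: successors {a, c}; ◇(p → q → ¬p) there: a:T, c:T. ✓
c: successors {a, b}; ◇(p → q → ¬p) there: a:T, b:T. ✓
Satisfying worlds: {a, b, c}.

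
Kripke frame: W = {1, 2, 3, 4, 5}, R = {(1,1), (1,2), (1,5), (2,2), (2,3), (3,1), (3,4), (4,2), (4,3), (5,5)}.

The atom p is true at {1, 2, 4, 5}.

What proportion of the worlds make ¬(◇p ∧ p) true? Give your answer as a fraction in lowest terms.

1: ◇p ∧ p is T. ✗
2: ◇p ∧ p is T. ✗
3: ◇p ∧ p is F. ✓
4: ◇p ∧ p is T. ✗
5: ◇p ∧ p is T. ✗
That's 1 of 5 worlds, so 1/5.

1/5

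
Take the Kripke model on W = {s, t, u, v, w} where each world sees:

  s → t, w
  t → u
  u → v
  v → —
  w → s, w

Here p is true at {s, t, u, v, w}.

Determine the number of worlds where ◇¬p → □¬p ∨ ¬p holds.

5

s: ◇¬p is F, □¬p ∨ ¬p is F. ✓
t: ◇¬p is F, □¬p ∨ ¬p is F. ✓
u: ◇¬p is F, □¬p ∨ ¬p is F. ✓
v: ◇¬p is F, □¬p ∨ ¬p is T. ✓
w: ◇¬p is F, □¬p ∨ ¬p is F. ✓
Satisfying worlds: {s, t, u, v, w}.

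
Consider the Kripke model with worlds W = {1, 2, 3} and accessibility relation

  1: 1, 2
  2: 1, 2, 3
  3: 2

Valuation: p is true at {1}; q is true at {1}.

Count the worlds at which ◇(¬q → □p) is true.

2

1: successors {1, 2}; ¬q → □p there: 1:T, 2:F. ✓
2: successors {1, 2, 3}; ¬q → □p there: 1:T, 2:F, 3:F. ✓
3: successors {2}; ¬q → □p there: 2:F. ✗
Satisfying worlds: {1, 2}.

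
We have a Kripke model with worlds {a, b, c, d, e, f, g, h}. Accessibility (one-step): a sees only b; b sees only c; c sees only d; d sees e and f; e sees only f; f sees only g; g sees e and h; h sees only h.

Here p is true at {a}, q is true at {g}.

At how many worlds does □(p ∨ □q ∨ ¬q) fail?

a: successors {b}; p ∨ □q ∨ ¬q there: b:T. ✓
b: successors {c}; p ∨ □q ∨ ¬q there: c:T. ✓
c: successors {d}; p ∨ □q ∨ ¬q there: d:T. ✓
d: successors {e, f}; p ∨ □q ∨ ¬q there: e:T, f:T. ✓
e: successors {f}; p ∨ □q ∨ ¬q there: f:T. ✓
f: successors {g}; p ∨ □q ∨ ¬q there: g:F. ✗
g: successors {e, h}; p ∨ □q ∨ ¬q there: e:T, h:T. ✓
h: successors {h}; p ∨ □q ∨ ¬q there: h:T. ✓
Satisfying worlds: {a, b, c, d, e, g, h}.
So □(p ∨ □q ∨ ¬q) fails at the other 1 world.

1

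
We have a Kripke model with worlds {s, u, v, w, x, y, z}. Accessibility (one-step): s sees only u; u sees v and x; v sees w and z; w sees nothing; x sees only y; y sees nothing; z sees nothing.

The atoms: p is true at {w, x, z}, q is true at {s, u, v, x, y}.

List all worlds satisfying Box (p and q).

{w, y, z}

s: successors {u}; p and q there: u:F. ✗
u: successors {v, x}; p and q there: v:F, x:T. ✗
v: successors {w, z}; p and q there: w:F, z:F. ✗
w: no successors, so Box (p and q) holds vacuously. ✓
x: successors {y}; p and q there: y:F. ✗
y: no successors, so Box (p and q) holds vacuously. ✓
z: no successors, so Box (p and q) holds vacuously. ✓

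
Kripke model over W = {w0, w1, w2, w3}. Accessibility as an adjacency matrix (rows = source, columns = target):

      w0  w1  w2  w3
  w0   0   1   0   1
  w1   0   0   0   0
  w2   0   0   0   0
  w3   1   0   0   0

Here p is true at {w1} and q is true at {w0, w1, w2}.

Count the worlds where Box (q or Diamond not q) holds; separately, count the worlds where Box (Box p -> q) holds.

3 and 4

For Box (q or Diamond not q):
w0: successors {w1, w3}; q or Diamond not q there: w1:T, w3:F. ✗
w1: no successors, so Box (q or Diamond not q) holds vacuously. ✓
w2: no successors, so Box (q or Diamond not q) holds vacuously. ✓
w3: successors {w0}; q or Diamond not q there: w0:T. ✓
— 3 worlds.
For Box (Box p -> q):
w0: successors {w1, w3}; Box p -> q there: w1:T, w3:T. ✓
w1: no successors, so Box (Box p -> q) holds vacuously. ✓
w2: no successors, so Box (Box p -> q) holds vacuously. ✓
w3: successors {w0}; Box p -> q there: w0:T. ✓
— 4 worlds.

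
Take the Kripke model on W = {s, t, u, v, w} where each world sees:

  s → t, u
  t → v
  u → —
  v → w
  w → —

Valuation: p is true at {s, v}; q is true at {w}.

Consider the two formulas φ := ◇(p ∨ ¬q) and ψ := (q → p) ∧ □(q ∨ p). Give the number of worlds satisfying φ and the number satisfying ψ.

For ◇(p ∨ ¬q):
s: successors {t, u}; p ∨ ¬q there: t:T, u:T. ✓
t: successors {v}; p ∨ ¬q there: v:T. ✓
u: no successors, so ◇(p ∨ ¬q) fails. ✗
v: successors {w}; p ∨ ¬q there: w:F. ✗
w: no successors, so ◇(p ∨ ¬q) fails. ✗
— 2 worlds.
For (q → p) ∧ □(q ∨ p):
s: q → p is T, □(q ∨ p) is F. ✗
t: q → p is T, □(q ∨ p) is T. ✓
u: q → p is T, □(q ∨ p) is T. ✓
v: q → p is T, □(q ∨ p) is T. ✓
w: q → p is F, □(q ∨ p) is T. ✗
— 3 worlds.

2 and 3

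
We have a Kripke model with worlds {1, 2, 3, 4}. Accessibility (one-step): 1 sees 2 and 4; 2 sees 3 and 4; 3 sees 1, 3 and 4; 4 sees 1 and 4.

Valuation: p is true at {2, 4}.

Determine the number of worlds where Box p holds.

1: successors {2, 4}; p there: 2:T, 4:T. ✓
2: successors {3, 4}; p there: 3:F, 4:T. ✗
3: successors {1, 3, 4}; p there: 1:F, 3:F, 4:T. ✗
4: successors {1, 4}; p there: 1:F, 4:T. ✗
Satisfying worlds: {1}.

1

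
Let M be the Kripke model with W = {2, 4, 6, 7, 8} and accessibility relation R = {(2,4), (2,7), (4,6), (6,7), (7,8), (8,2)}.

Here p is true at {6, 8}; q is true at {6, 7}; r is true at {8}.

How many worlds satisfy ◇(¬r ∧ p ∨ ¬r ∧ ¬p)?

4

2: successors {4, 7}; ¬r ∧ p ∨ ¬r ∧ ¬p there: 4:T, 7:T. ✓
4: successors {6}; ¬r ∧ p ∨ ¬r ∧ ¬p there: 6:T. ✓
6: successors {7}; ¬r ∧ p ∨ ¬r ∧ ¬p there: 7:T. ✓
7: successors {8}; ¬r ∧ p ∨ ¬r ∧ ¬p there: 8:F. ✗
8: successors {2}; ¬r ∧ p ∨ ¬r ∧ ¬p there: 2:T. ✓
Satisfying worlds: {2, 4, 6, 8}.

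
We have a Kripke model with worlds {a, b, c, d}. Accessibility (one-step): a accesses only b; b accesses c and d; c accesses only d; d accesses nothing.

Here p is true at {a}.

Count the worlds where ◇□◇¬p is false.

2

a: successors {b}; □◇¬p there: b:F. ✗
b: successors {c, d}; □◇¬p there: c:F, d:T. ✓
c: successors {d}; □◇¬p there: d:T. ✓
d: no successors, so ◇□◇¬p fails. ✗
Satisfying worlds: {b, c}.
So ◇□◇¬p fails at the other 2 worlds.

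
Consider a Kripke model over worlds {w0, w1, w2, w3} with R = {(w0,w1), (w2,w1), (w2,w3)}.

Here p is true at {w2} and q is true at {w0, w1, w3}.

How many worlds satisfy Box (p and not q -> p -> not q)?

4

w0: successors {w1}; p and not q -> p -> not q there: w1:T. ✓
w1: no successors, so Box (p and not q -> p -> not q) holds vacuously. ✓
w2: successors {w1, w3}; p and not q -> p -> not q there: w1:T, w3:T. ✓
w3: no successors, so Box (p and not q -> p -> not q) holds vacuously. ✓
Satisfying worlds: {w0, w1, w2, w3}.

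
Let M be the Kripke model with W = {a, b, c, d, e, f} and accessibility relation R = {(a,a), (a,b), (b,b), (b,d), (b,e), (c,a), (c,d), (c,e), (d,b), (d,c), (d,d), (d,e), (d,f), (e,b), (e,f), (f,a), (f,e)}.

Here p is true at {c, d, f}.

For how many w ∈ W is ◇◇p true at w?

6

a: successors {a, b}; ◇p there: a:F, b:T. ✓
b: successors {b, d, e}; ◇p there: b:T, d:T, e:T. ✓
c: successors {a, d, e}; ◇p there: a:F, d:T, e:T. ✓
d: successors {b, c, d, e, f}; ◇p there: b:T, c:T, d:T, e:T, f:F. ✓
e: successors {b, f}; ◇p there: b:T, f:F. ✓
f: successors {a, e}; ◇p there: a:F, e:T. ✓
Satisfying worlds: {a, b, c, d, e, f}.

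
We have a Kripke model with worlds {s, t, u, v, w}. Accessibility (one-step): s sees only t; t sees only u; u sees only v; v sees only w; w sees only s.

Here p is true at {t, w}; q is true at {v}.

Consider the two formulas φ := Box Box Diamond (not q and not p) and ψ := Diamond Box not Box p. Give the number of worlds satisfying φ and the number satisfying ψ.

2 and 3

For Box Box Diamond (not q and not p):
s: successors {t}; Box Diamond (not q and not p) there: t:F. ✗
t: successors {u}; Box Diamond (not q and not p) there: u:F. ✗
u: successors {v}; Box Diamond (not q and not p) there: v:T. ✓
v: successors {w}; Box Diamond (not q and not p) there: w:F. ✗
w: successors {s}; Box Diamond (not q and not p) there: s:T. ✓
— 2 worlds.
For Diamond Box not Box p:
s: successors {t}; Box not Box p there: t:T. ✓
t: successors {u}; Box not Box p there: u:F. ✗
u: successors {v}; Box not Box p there: v:T. ✓
v: successors {w}; Box not Box p there: w:F. ✗
w: successors {s}; Box not Box p there: s:T. ✓
— 3 worlds.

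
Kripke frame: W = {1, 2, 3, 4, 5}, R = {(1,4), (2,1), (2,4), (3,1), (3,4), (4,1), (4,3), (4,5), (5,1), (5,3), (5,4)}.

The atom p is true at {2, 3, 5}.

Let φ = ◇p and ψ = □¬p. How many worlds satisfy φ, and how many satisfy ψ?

For ◇p:
1: successors {4}; p there: 4:F. ✗
2: successors {1, 4}; p there: 1:F, 4:F. ✗
3: successors {1, 4}; p there: 1:F, 4:F. ✗
4: successors {1, 3, 5}; p there: 1:F, 3:T, 5:T. ✓
5: successors {1, 3, 4}; p there: 1:F, 3:T, 4:F. ✓
— 2 worlds.
For □¬p:
1: successors {4}; ¬p there: 4:T. ✓
2: successors {1, 4}; ¬p there: 1:T, 4:T. ✓
3: successors {1, 4}; ¬p there: 1:T, 4:T. ✓
4: successors {1, 3, 5}; ¬p there: 1:T, 3:F, 5:F. ✗
5: successors {1, 3, 4}; ¬p there: 1:T, 3:F, 4:T. ✗
— 3 worlds.

2 and 3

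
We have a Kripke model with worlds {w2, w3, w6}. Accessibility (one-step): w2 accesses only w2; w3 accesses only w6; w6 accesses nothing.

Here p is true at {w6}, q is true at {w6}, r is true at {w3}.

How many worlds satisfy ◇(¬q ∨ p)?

2

w2: successors {w2}; ¬q ∨ p there: w2:T. ✓
w3: successors {w6}; ¬q ∨ p there: w6:T. ✓
w6: no successors, so ◇(¬q ∨ p) fails. ✗
Satisfying worlds: {w2, w3}.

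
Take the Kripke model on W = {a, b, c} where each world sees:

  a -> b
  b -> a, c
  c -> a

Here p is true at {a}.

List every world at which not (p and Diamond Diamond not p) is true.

{b, c}

a: p and Diamond Diamond not p is T. ✗
b: p and Diamond Diamond not p is F. ✓
c: p and Diamond Diamond not p is F. ✓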